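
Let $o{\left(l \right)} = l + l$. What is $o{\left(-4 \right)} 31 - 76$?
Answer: $-324$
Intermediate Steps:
$o{\left(l \right)} = 2 l$
$o{\left(-4 \right)} 31 - 76 = 2 \left(-4\right) 31 - 76 = \left(-8\right) 31 - 76 = -248 - 76 = -324$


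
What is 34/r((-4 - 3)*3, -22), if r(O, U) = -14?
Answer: -17/7 ≈ -2.4286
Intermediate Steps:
34/r((-4 - 3)*3, -22) = 34/(-14) = 34*(-1/14) = -17/7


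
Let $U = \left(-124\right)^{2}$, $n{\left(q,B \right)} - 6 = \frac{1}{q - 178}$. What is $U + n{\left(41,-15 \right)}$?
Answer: $\frac{2107333}{137} \approx 15382.0$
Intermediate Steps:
$n{\left(q,B \right)} = 6 + \frac{1}{-178 + q}$ ($n{\left(q,B \right)} = 6 + \frac{1}{q - 178} = 6 + \frac{1}{-178 + q}$)
$U = 15376$
$U + n{\left(41,-15 \right)} = 15376 + \frac{-1067 + 6 \cdot 41}{-178 + 41} = 15376 + \frac{-1067 + 246}{-137} = 15376 - - \frac{821}{137} = 15376 + \frac{821}{137} = \frac{2107333}{137}$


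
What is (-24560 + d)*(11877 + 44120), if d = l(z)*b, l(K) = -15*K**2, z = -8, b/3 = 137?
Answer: -23469462640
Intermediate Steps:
b = 411 (b = 3*137 = 411)
d = -394560 (d = -15*(-8)**2*411 = -15*64*411 = -960*411 = -394560)
(-24560 + d)*(11877 + 44120) = (-24560 - 394560)*(11877 + 44120) = -419120*55997 = -23469462640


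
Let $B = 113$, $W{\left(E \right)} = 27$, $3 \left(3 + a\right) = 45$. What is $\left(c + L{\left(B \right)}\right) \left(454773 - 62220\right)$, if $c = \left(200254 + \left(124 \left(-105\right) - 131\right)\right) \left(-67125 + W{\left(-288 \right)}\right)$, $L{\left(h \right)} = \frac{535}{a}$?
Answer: $- \frac{19712813665838643}{4} \approx -4.9282 \cdot 10^{15}$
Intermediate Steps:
$a = 12$ ($a = -3 + \frac{1}{3} \cdot 45 = -3 + 15 = 12$)
$L{\left(h \right)} = \frac{535}{12}$
$c = -12554237094$ ($c = \left(200254 + \left(124 \left(-105\right) - 131\right)\right) \left(-67125 + 27\right) = \left(200254 - 13151\right) \left(-67098\right) = 187103 \left(-67098\right) = -12554237094$)
$\left(c + L{\left(B \right)}\right) \left(454773 - 62220\right) = \left(-12554237094 + \frac{535}{12}\right) \left(454773 - 62220\right) = \left(- \frac{150650844593}{12}\right) 392553 = - \frac{19712813665838643}{4}$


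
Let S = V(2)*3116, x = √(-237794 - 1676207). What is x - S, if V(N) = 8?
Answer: -24928 + I*√1914001 ≈ -24928.0 + 1383.5*I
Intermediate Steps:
x = I*√1914001 (x = √(-1914001) = I*√1914001 ≈ 1383.5*I)
S = 24928 (S = 8*3116 = 24928)
x - S = I*√1914001 - 1*24928 = I*√1914001 - 24928 = -24928 + I*√1914001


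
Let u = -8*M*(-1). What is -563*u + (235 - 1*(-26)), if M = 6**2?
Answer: -161883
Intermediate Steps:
M = 36
u = 288 (u = -8*36*(-1) = -288*(-1) = 288)
-563*u + (235 - 1*(-26)) = -563*288 + (235 - 1*(-26)) = -162144 + (235 + 26) = -162144 + 261 = -161883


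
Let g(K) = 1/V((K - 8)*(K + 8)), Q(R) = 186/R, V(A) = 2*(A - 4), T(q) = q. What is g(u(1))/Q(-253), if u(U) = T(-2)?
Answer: 253/23808 ≈ 0.010627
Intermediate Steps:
u(U) = -2
V(A) = -8 + 2*A (V(A) = 2*(-4 + A) = -8 + 2*A)
g(K) = 1/(-8 + 2*(-8 + K)*(8 + K)) (g(K) = 1/(-8 + 2*((K - 8)*(K + 8))) = 1/(-8 + 2*((-8 + K)*(8 + K))) = 1/(-8 + 2*(-8 + K)*(8 + K)))
g(u(1))/Q(-253) = (1/(2*(-68 + (-2)²)))/((186/(-253))) = (1/(2*(-68 + 4)))/((186*(-1/253))) = ((½)/(-64))/(-186/253) = ((½)*(-1/64))*(-253/186) = -1/128*(-253/186) = 253/23808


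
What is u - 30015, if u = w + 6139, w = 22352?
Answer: -1524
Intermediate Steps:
u = 28491 (u = 22352 + 6139 = 28491)
u - 30015 = 28491 - 30015 = -1524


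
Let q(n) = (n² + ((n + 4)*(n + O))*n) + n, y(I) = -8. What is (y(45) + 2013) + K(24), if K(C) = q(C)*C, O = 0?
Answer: 403477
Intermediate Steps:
q(n) = n + n² + n²*(4 + n) (q(n) = (n² + ((n + 4)*(n + 0))*n) + n = (n² + ((4 + n)*n)*n) + n = (n² + (n*(4 + n))*n) + n = (n² + n²*(4 + n)) + n = n + n² + n²*(4 + n))
K(C) = C²*(1 + C² + 5*C) (K(C) = (C*(1 + C² + 5*C))*C = C²*(1 + C² + 5*C))
(y(45) + 2013) + K(24) = (-8 + 2013) + 24²*(1 + 24² + 5*24) = 2005 + 576*(1 + 576 + 120) = 2005 + 576*697 = 2005 + 401472 = 403477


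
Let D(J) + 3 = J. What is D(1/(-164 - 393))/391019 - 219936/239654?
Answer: -23950964958088/26098030978141 ≈ -0.91773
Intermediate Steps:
D(J) = -3 + J
D(1/(-164 - 393))/391019 - 219936/239654 = (-3 + 1/(-164 - 393))/391019 - 219936/239654 = (-3 + 1/(-557))*(1/391019) - 219936*1/239654 = (-3 - 1/557)*(1/391019) - 109968/119827 = -1672/557*1/391019 - 109968/119827 = -1672/217797583 - 109968/119827 = -23950964958088/26098030978141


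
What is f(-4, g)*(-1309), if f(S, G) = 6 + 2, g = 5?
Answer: -10472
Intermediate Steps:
f(S, G) = 8
f(-4, g)*(-1309) = 8*(-1309) = -10472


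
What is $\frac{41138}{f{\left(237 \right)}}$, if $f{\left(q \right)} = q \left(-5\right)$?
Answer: $- \frac{41138}{1185} \approx -34.716$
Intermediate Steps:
$f{\left(q \right)} = - 5 q$
$\frac{41138}{f{\left(237 \right)}} = \frac{41138}{\left(-5\right) 237} = \frac{41138}{-1185} = 41138 \left(- \frac{1}{1185}\right) = - \frac{41138}{1185}$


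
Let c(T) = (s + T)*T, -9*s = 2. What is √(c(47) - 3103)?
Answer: 2*I*√2035/3 ≈ 30.074*I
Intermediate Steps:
s = -2/9 (s = -⅑*2 = -2/9 ≈ -0.22222)
c(T) = T*(-2/9 + T) (c(T) = (-2/9 + T)*T = T*(-2/9 + T))
√(c(47) - 3103) = √((⅑)*47*(-2 + 9*47) - 3103) = √((⅑)*47*(-2 + 423) - 3103) = √((⅑)*47*421 - 3103) = √(19787/9 - 3103) = √(-8140/9) = 2*I*√2035/3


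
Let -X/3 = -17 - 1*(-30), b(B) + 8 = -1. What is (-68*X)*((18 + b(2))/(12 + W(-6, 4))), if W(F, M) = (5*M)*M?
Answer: 5967/23 ≈ 259.43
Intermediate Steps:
b(B) = -9 (b(B) = -8 - 1 = -9)
W(F, M) = 5*M²
X = -39 (X = -3*(-17 - 1*(-30)) = -3*(-17 + 30) = -3*13 = -39)
(-68*X)*((18 + b(2))/(12 + W(-6, 4))) = (-68*(-39))*((18 - 9)/(12 + 5*4²)) = 2652*(9/(12 + 5*16)) = 2652*(9/(12 + 80)) = 2652*(9/92) = 5967/23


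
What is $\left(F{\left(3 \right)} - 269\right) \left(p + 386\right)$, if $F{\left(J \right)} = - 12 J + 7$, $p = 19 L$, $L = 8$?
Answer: $-160324$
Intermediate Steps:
$p = 152$ ($p = 19 \cdot 8 = 152$)
$F{\left(J \right)} = 7 - 12 J$
$\left(F{\left(3 \right)} - 269\right) \left(p + 386\right) = \left(\left(7 - 36\right) - 269\right) \left(152 + 386\right) = \left(\left(7 - 36\right) - 269\right) 538 = \left(-29 - 269\right) 538 = \left(-298\right) 538 = -160324$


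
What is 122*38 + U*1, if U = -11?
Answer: 4625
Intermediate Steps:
122*38 + U*1 = 122*38 - 11*1 = 4636 - 11 = 4625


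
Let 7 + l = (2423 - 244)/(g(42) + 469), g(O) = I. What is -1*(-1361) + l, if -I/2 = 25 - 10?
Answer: 596585/439 ≈ 1359.0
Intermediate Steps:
I = -30 (I = -2*(25 - 10) = -2*15 = -30)
g(O) = -30
l = -894/439 (l = -7 + (2423 - 244)/(-30 + 469) = -7 + 2179/439 = -894/439 ≈ -2.0364)
-1*(-1361) + l = -1*(-1361) - 894/439 = 1361 - 894/439 = 596585/439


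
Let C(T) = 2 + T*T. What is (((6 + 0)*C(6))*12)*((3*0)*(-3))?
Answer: 0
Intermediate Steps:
C(T) = 2 + T²
(((6 + 0)*C(6))*12)*((3*0)*(-3)) = (((6 + 0)*(2 + 6²))*12)*((3*0)*(-3)) = ((6*(2 + 36))*12)*(0*(-3)) = ((6*38)*12)*0 = (228*12)*0 = 2736*0 = 0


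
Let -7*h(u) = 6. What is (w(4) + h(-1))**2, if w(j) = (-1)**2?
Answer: 1/49 ≈ 0.020408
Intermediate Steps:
w(j) = 1
h(u) = -6/7 (h(u) = -1/7*6 = -6/7)
(w(4) + h(-1))**2 = (1 - 6/7)**2 = (1/7)**2 = 1/49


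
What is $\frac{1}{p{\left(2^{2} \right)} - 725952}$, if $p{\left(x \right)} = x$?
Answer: $- \frac{1}{725948} \approx -1.3775 \cdot 10^{-6}$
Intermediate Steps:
$\frac{1}{p{\left(2^{2} \right)} - 725952} = \frac{1}{2^{2} - 725952} = \frac{1}{4 - 725952} = \frac{1}{-725948} = - \frac{1}{725948}$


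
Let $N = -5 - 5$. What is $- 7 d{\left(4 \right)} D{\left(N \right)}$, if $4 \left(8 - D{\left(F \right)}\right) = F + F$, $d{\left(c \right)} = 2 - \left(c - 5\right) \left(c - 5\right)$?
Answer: $-91$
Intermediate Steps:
$N = -10$
$d{\left(c \right)} = 2 - \left(-5 + c\right)^{2}$ ($d{\left(c \right)} = 2 - \left(-5 + c\right) \left(-5 + c\right) = 2 - \left(-5 + c\right)^{2}$)
$D{\left(F \right)} = 8 - \frac{F}{2}$ ($D{\left(F \right)} = 8 - \frac{F + F}{4} = 8 - \frac{2 F}{4} = 8 - \frac{F}{2}$)
$- 7 d{\left(4 \right)} D{\left(N \right)} = - 7 \left(2 - \left(-5 + 4\right)^{2}\right) \left(8 - -5\right) = - 7 \left(2 - \left(-1\right)^{2}\right) \left(8 + 5\right) = - 7 \left(2 - 1\right) 13 = \left(-7\right) 1 \cdot 13 = \left(-7\right) 13 = -91$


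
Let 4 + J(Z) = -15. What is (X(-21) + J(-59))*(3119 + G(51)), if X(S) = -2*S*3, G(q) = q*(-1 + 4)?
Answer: 350104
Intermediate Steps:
J(Z) = -19 (J(Z) = -4 - 15 = -19)
G(q) = 3*q (G(q) = q*3 = 3*q)
X(S) = -6*S
(X(-21) + J(-59))*(3119 + G(51)) = (-6*(-21) - 19)*(3119 + 3*51) = (126 - 19)*(3119 + 153) = 107*3272 = 350104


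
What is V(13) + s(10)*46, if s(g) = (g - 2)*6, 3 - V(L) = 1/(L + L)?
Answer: 57485/26 ≈ 2211.0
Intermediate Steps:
V(L) = 3 - 1/(2*L) (V(L) = 3 - 1/(L + L) = 3 - 1/(2*L))
s(g) = -12 + 6*g (s(g) = (-2 + g)*6 = -12 + 6*g)
V(13) + s(10)*46 = (3 - 1/2/13) + (-12 + 6*10)*46 = (3 - 1/2*1/13) + (-12 + 60)*46 = (3 - 1/26) + 48*46 = 77/26 + 2208 = 57485/26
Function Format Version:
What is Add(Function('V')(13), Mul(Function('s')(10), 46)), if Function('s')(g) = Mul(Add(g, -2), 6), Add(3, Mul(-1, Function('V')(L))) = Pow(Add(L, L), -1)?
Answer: Rational(57485, 26) ≈ 2211.0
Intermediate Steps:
Function('V')(L) = Add(3, Mul(Rational(-1, 2), Pow(L, -1))) (Function('V')(L) = Add(3, Mul(-1, Pow(Add(L, L), -1))) = Add(3, Mul(-1, Pow(Mul(2, L), -1))) = Add(3, Mul(-1, Mul(Rational(1, 2), Pow(L, -1)))) = Add(3, Mul(Rational(-1, 2), Pow(L, -1))))
Function('s')(g) = Add(-12, Mul(6, g)) (Function('s')(g) = Mul(Add(-2, g), 6) = Add(-12, Mul(6, g)))
Add(Function('V')(13), Mul(Function('s')(10), 46)) = Add(Add(3, Mul(Rational(-1, 2), Pow(13, -1))), Mul(Add(-12, Mul(6, 10)), 46)) = Add(Add(3, Mul(Rational(-1, 2), Rational(1, 13))), Mul(Add(-12, 60), 46)) = Add(Add(3, Rational(-1, 26)), Mul(48, 46)) = Add(Rational(77, 26), 2208) = Rational(57485, 26)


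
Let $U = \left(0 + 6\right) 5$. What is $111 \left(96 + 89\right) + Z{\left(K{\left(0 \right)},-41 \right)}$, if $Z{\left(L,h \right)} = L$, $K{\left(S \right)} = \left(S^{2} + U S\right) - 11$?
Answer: $20524$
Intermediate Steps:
$U = 30$ ($U = 6 \cdot 5 = 30$)
$K{\left(S \right)} = -11 + S^{2} + 30 S$ ($K{\left(S \right)} = \left(S^{2} + 30 S\right) - 11 = -11 + S^{2} + 30 S$)
$111 \left(96 + 89\right) + Z{\left(K{\left(0 \right)},-41 \right)} = 111 \left(96 + 89\right) + \left(-11 + 0^{2} + 30 \cdot 0\right) = 111 \cdot 185 + \left(-11 + 0 + 0\right) = 20535 - 11 = 20524$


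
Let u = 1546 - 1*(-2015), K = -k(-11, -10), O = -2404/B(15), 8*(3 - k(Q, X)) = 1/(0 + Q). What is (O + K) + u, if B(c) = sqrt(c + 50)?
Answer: 313103/88 - 2404*sqrt(65)/65 ≈ 3259.8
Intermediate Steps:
B(c) = sqrt(50 + c)
k(Q, X) = 3 - 1/(8*Q) (k(Q, X) = 3 - 1/(8*(0 + Q)) = 3 - 1/(8*Q))
O = -2404*sqrt(65)/65 (O = -2404/sqrt(50 + 15) = -2404*sqrt(65)/65 ≈ -298.18)
K = -265/88 (K = -(3 - 1/8/(-11)) = -(3 - 1/8*(-1/11)) = -(3 + 1/88) = -1*265/88 = -265/88 ≈ -3.0114)
u = 3561 (u = 1546 + 2015 = 3561)
(O + K) + u = (-2404*sqrt(65)/65 - 265/88) + 3561 = (-265/88 - 2404*sqrt(65)/65) + 3561 = 313103/88 - 2404*sqrt(65)/65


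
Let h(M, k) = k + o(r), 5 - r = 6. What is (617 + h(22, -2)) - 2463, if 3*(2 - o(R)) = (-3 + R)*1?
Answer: -5534/3 ≈ -1844.7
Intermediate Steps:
r = -1 (r = 5 - 1*6 = 5 - 6 = -1)
o(R) = 3 - R/3 (o(R) = 2 - (-3 + R)/3 = 2 + (1 - R/3) = 3 - R/3)
h(M, k) = 10/3 + k (h(M, k) = k + (3 - ⅓*(-1)) = k + (3 + ⅓) = k + 10/3 = 10/3 + k)
(617 + h(22, -2)) - 2463 = (617 + (10/3 - 2)) - 2463 = (617 + 4/3) - 2463 = 1855/3 - 2463 = -5534/3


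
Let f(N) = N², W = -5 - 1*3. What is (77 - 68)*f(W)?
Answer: 576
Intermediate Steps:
W = -8 (W = -5 - 3 = -8)
(77 - 68)*f(W) = (77 - 68)*(-8)² = 9*64 = 576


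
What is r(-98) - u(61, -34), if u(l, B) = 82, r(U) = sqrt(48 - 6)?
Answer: -82 + sqrt(42) ≈ -75.519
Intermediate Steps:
r(U) = sqrt(42)
r(-98) - u(61, -34) = sqrt(42) - 1*82 = sqrt(42) - 82 = -82 + sqrt(42)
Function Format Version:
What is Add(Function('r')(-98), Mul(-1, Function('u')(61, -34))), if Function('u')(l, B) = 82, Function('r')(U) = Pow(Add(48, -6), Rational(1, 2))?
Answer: Add(-82, Pow(42, Rational(1, 2))) ≈ -75.519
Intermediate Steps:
Function('r')(U) = Pow(42, Rational(1, 2))
Add(Function('r')(-98), Mul(-1, Function('u')(61, -34))) = Add(Pow(42, Rational(1, 2)), Mul(-1, 82)) = Add(Pow(42, Rational(1, 2)), -82) = Add(-82, Pow(42, Rational(1, 2)))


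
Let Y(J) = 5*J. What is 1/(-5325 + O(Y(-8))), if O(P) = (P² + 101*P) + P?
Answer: -1/7805 ≈ -0.00012812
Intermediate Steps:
O(P) = P² + 102*P
1/(-5325 + O(Y(-8))) = 1/(-5325 + (5*(-8))*(102 + 5*(-8))) = 1/(-5325 - 40*(102 - 40)) = 1/(-5325 - 40*62) = 1/(-5325 - 2480) = 1/(-7805) = -1/7805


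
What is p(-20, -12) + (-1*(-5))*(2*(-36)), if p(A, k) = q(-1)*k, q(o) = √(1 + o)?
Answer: -360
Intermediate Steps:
p(A, k) = 0 (p(A, k) = √(1 - 1)*k = √0*k = 0*k = 0)
p(-20, -12) + (-1*(-5))*(2*(-36)) = 0 + (-1*(-5))*(2*(-36)) = 0 + 5*(-72) = 0 - 360 = -360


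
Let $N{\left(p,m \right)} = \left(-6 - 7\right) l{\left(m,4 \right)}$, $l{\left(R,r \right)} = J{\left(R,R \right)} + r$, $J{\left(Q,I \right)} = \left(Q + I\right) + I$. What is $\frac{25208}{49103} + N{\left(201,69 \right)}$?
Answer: $- \frac{134664321}{49103} \approx -2742.5$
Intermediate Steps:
$J{\left(Q,I \right)} = Q + 2 I$ ($J{\left(Q,I \right)} = \left(I + Q\right) + I = Q + 2 I$)
$l{\left(R,r \right)} = r + 3 R$ ($l{\left(R,r \right)} = \left(R + 2 R\right) + r = 3 R + r = r + 3 R$)
$N{\left(p,m \right)} = -52 - 39 m$ ($N{\left(p,m \right)} = \left(-6 - 7\right) \left(4 + 3 m\right) = - 13 \left(4 + 3 m\right) = -52 - 39 m$)
$\frac{25208}{49103} + N{\left(201,69 \right)} = \frac{25208}{49103} - 2743 = - \frac{134664321}{49103}$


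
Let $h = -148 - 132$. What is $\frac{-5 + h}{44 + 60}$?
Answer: $- \frac{285}{104} \approx -2.7404$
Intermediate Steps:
$h = -280$
$\frac{-5 + h}{44 + 60} = \frac{-5 - 280}{44 + 60} = - \frac{285}{104}$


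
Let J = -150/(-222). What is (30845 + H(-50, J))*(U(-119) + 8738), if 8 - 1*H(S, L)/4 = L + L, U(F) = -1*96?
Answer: 9871315858/37 ≈ 2.6679e+8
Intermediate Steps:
U(F) = -96
J = 25/37 (J = -150*(-1/222) = 25/37 ≈ 0.67568)
H(S, L) = 32 - 8*L (H(S, L) = 32 - 4*(L + L) = 32 - 8*L)
(30845 + H(-50, J))*(U(-119) + 8738) = (30845 + (32 - 8*25/37))*(-96 + 8738) = (30845 + (32 - 200/37))*8642 = (30845 + 984/37)*8642 = (1142249/37)*8642 = 9871315858/37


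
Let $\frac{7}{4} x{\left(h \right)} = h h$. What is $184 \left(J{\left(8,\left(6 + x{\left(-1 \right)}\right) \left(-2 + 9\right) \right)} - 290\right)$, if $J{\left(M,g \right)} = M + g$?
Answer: $-43424$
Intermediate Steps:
$x{\left(h \right)} = \frac{4 h^{2}}{7}$ ($x{\left(h \right)} = \frac{4 h h}{7} = \frac{4 h^{2}}{7}$)
$184 \left(J{\left(8,\left(6 + x{\left(-1 \right)}\right) \left(-2 + 9\right) \right)} - 290\right) = 184 \left(\left(8 + \left(6 + \frac{4 \left(-1\right)^{2}}{7}\right) \left(-2 + 9\right)\right) - 290\right) = 184 \left(\left(8 + \left(6 + \frac{4}{7} \cdot 1\right) 7\right) - 290\right) = 184 \left(\left(8 + \left(6 + \frac{4}{7}\right) 7\right) - 290\right) = 184 \left(\left(8 + \frac{46}{7} \cdot 7\right) - 290\right) = 184 \left(\left(8 + 46\right) - 290\right) = 184 \left(54 - 290\right) = 184 \left(-236\right) = -43424$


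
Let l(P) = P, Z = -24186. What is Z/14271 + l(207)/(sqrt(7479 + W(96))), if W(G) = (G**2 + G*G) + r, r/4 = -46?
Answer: -8062/4757 + 207*sqrt(25727)/25727 ≈ -0.40421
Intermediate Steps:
r = -184 (r = 4*(-46) = -184)
W(G) = -184 + 2*G**2 (W(G) = (G**2 + G*G) - 184 = (G**2 + G**2) - 184 = 2*G**2 - 184 = -184 + 2*G**2)
Z/14271 + l(207)/(sqrt(7479 + W(96))) = -24186/14271 + 207/(sqrt(7479 + (-184 + 2*96**2))) = -24186*1/14271 + 207/(sqrt(7479 + (-184 + 2*9216))) = -8062/4757 + 207/(sqrt(7479 + (-184 + 18432))) = -8062/4757 + 207/(sqrt(7479 + 18248)) = -8062/4757 + 207/(sqrt(25727)) = -8062/4757 + 207*(sqrt(25727)/25727) = -8062/4757 + 207*sqrt(25727)/25727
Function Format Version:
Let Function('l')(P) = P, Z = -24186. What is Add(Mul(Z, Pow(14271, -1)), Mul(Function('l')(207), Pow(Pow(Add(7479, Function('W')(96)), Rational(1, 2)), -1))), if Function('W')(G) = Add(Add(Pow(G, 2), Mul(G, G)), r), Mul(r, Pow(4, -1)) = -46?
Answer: Add(Rational(-8062, 4757), Mul(Rational(207, 25727), Pow(25727, Rational(1, 2)))) ≈ -0.40421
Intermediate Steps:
r = -184 (r = Mul(4, -46) = -184)
Function('W')(G) = Add(-184, Mul(2, Pow(G, 2))) (Function('W')(G) = Add(Add(Pow(G, 2), Mul(G, G)), -184) = Add(Add(Pow(G, 2), Pow(G, 2)), -184) = Add(Mul(2, Pow(G, 2)), -184) = Add(-184, Mul(2, Pow(G, 2))))
Add(Mul(Z, Pow(14271, -1)), Mul(Function('l')(207), Pow(Pow(Add(7479, Function('W')(96)), Rational(1, 2)), -1))) = Add(Mul(-24186, Pow(14271, -1)), Mul(207, Pow(Pow(Add(7479, Add(-184, Mul(2, Pow(96, 2)))), Rational(1, 2)), -1))) = Add(Mul(-24186, Rational(1, 14271)), Mul(207, Pow(Pow(Add(7479, Add(-184, Mul(2, 9216))), Rational(1, 2)), -1))) = Add(Rational(-8062, 4757), Mul(207, Pow(Pow(Add(7479, Add(-184, 18432)), Rational(1, 2)), -1))) = Add(Rational(-8062, 4757), Mul(207, Pow(Pow(Add(7479, 18248), Rational(1, 2)), -1))) = Add(Rational(-8062, 4757), Mul(207, Pow(Pow(25727, Rational(1, 2)), -1))) = Add(Rational(-8062, 4757), Mul(207, Mul(Rational(1, 25727), Pow(25727, Rational(1, 2))))) = Add(Rational(-8062, 4757), Mul(Rational(207, 25727), Pow(25727, Rational(1, 2))))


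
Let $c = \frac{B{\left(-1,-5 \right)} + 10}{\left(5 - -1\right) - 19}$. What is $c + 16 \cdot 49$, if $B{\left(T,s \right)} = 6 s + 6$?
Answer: $\frac{10206}{13} \approx 785.08$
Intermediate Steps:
$B{\left(T,s \right)} = 6 + 6 s$
$c = \frac{14}{13}$ ($c = \frac{\left(6 + 6 \left(-5\right)\right) + 10}{\left(5 - -1\right) - 19} = \frac{\left(6 - 30\right) + 10}{\left(5 + 1\right) - 19} = \frac{-24 + 10}{6 - 19} = - \frac{14}{-13} = \left(-14\right) \left(- \frac{1}{13}\right) = \frac{14}{13} \approx 1.0769$)
$c + 16 \cdot 49 = \frac{14}{13} + 16 \cdot 49 = \frac{14}{13} + 784 = \frac{10206}{13}$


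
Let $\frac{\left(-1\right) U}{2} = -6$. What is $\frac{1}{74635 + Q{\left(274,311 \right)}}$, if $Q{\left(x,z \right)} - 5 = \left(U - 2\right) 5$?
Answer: $\frac{1}{74690} \approx 1.3389 \cdot 10^{-5}$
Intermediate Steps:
$U = 12$ ($U = \left(-2\right) \left(-6\right) = 12$)
$Q{\left(x,z \right)} = 55$ ($Q{\left(x,z \right)} = 5 + \left(12 - 2\right) 5 = 5 + 10 \cdot 5 = 5 + 50 = 55$)
$\frac{1}{74635 + Q{\left(274,311 \right)}} = \frac{1}{74635 + 55} = \frac{1}{74690}$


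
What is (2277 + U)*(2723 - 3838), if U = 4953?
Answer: -8061450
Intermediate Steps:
(2277 + U)*(2723 - 3838) = (2277 + 4953)*(2723 - 3838) = 7230*(-1115) = -8061450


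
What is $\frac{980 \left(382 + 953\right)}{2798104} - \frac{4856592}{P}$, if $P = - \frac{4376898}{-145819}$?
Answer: $- \frac{82565210282228783}{510292325058} \approx -1.618 \cdot 10^{5}$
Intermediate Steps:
$P = \frac{4376898}{145819}$ ($P = \left(-4376898\right) \left(- \frac{1}{145819}\right) = \frac{4376898}{145819} \approx 30.016$)
$\frac{980 \left(382 + 953\right)}{2798104} - \frac{4856592}{P} = \frac{980 \left(382 + 953\right)}{2798104} - \frac{4856592}{\frac{4376898}{145819}} = 980 \cdot 1335 \cdot \frac{1}{2798104} - \frac{118030564808}{729483} = 1308300 \cdot \frac{1}{2798104} - \frac{118030564808}{729483} = \frac{327075}{699526} - \frac{118030564808}{729483} = - \frac{82565210282228783}{510292325058}$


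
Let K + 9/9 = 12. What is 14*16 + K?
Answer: 235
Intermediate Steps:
K = 11 (K = -1 + 12 = 11)
14*16 + K = 14*16 + 11 = 224 + 11 = 235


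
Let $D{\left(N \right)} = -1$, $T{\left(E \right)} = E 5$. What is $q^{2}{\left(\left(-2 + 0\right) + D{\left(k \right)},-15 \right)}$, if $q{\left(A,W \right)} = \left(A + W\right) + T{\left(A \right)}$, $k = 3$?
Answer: $1089$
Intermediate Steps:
$T{\left(E \right)} = 5 E$
$q{\left(A,W \right)} = W + 6 A$ ($q{\left(A,W \right)} = \left(A + W\right) + 5 A = W + 6 A$)
$q^{2}{\left(\left(-2 + 0\right) + D{\left(k \right)},-15 \right)} = \left(-15 + 6 \left(\left(-2 + 0\right) - 1\right)\right)^{2} = \left(-15 + 6 \left(-2 - 1\right)\right)^{2} = \left(-15 + 6 \left(-3\right)\right)^{2} = \left(-15 - 18\right)^{2} = \left(-33\right)^{2} = 1089$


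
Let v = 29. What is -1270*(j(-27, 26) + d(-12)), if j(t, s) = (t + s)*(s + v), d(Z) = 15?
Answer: 50800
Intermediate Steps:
j(t, s) = (29 + s)*(s + t) (j(t, s) = (t + s)*(s + 29) = (s + t)*(29 + s) = (29 + s)*(s + t))
-1270*(j(-27, 26) + d(-12)) = -1270*((26² + 29*26 + 29*(-27) + 26*(-27)) + 15) = -1270*((676 + 754 - 783 - 702) + 15) = -1270*(-55 + 15) = -1270*(-40) = 50800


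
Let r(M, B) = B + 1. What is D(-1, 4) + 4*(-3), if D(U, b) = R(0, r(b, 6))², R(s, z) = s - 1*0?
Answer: -12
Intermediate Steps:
r(M, B) = 1 + B
R(s, z) = s (R(s, z) = s + 0 = s)
D(U, b) = 0 (D(U, b) = 0² = 0)
D(-1, 4) + 4*(-3) = 0 + 4*(-3) = 0 - 12 = -12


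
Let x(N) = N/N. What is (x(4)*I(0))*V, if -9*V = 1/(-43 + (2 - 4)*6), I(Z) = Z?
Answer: 0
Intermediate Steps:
x(N) = 1
V = 1/495 (V = -1/(9*(-43 + (2 - 4)*6)) = -1/(9*(-43 - 2*6)) = -1/(9*(-43 - 12)) = -⅑/(-55) = -⅑*(-1/55) = 1/495 ≈ 0.0020202)
(x(4)*I(0))*V = (1*0)*(1/495) = 0*(1/495) = 0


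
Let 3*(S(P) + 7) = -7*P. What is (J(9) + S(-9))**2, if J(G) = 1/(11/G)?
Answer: 26569/121 ≈ 219.58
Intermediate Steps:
S(P) = -7 - 7*P/3 (S(P) = -7 + (-7*P)/3 = -7 - 7*P/3)
J(G) = G/11
(J(9) + S(-9))**2 = ((1/11)*9 + (-7 - 7/3*(-9)))**2 = (9/11 + (-7 + 21))**2 = (9/11 + 14)**2 = (163/11)**2 = 26569/121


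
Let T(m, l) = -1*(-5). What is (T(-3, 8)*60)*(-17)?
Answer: -5100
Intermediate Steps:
T(m, l) = 5
(T(-3, 8)*60)*(-17) = (5*60)*(-17) = 300*(-17) = -5100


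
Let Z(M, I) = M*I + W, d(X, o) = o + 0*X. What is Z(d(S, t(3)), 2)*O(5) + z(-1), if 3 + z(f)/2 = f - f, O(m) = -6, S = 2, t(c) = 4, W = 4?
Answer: -78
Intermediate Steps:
d(X, o) = o (d(X, o) = o + 0 = o)
Z(M, I) = 4 + I*M (Z(M, I) = M*I + 4 = I*M + 4 = 4 + I*M)
z(f) = -6 (z(f) = -6 + 2*(f - f) = -6 + 2*0 = -6 + 0 = -6)
Z(d(S, t(3)), 2)*O(5) + z(-1) = (4 + 2*4)*(-6) - 6 = (4 + 8)*(-6) - 6 = 12*(-6) - 6 = -72 - 6 = -78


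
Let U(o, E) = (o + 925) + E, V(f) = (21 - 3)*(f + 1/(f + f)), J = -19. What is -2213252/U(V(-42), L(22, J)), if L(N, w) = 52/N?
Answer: -340840808/26357 ≈ -12932.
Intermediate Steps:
V(f) = 9/f + 18*f (V(f) = 18*(f + 1/(2*f)) = 9/f + 18*f)
U(o, E) = 925 + E + o (U(o, E) = (925 + o) + E = 925 + E + o)
-2213252/U(V(-42), L(22, J)) = -2213252/(925 + 52/22 + (9/(-42) + 18*(-42))) = -2213252/(925 + 52*(1/22) + (9*(-1/42) - 756)) = -2213252/(925 + 26/11 + (-3/14 - 756)) = -2213252/(925 + 26/11 - 10587/14) = -2213252/26357/154 = -2213252*154/26357 = -340840808/26357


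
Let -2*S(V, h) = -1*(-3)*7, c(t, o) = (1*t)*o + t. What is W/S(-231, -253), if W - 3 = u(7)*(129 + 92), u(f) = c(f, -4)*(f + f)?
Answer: 43314/7 ≈ 6187.7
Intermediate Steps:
c(t, o) = t + o*t (c(t, o) = t*o + t = o*t + t = t + o*t)
u(f) = -6*f² (u(f) = (f*(1 - 4))*(f + f) = (f*(-3))*(2*f) = (-3*f)*(2*f) = -6*f²)
S(V, h) = -21/2 (S(V, h) = -(-1*(-3))*7/2 = -3*7/2 = -½*21 = -21/2)
W = -64971 (W = 3 + (-6*7²)*(129 + 92) = 3 - 6*49*221 = 3 - 294*221 = 3 - 64974 = -64971)
W/S(-231, -253) = -64971/(-21/2) = -64971*(-2/21) = 43314/7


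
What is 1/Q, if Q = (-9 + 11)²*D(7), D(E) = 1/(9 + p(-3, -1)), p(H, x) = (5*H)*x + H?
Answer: 21/4 ≈ 5.2500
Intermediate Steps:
p(H, x) = H + 5*H*x (p(H, x) = 5*H*x + H = H + 5*H*x)
D(E) = 1/21 (D(E) = 1/(9 - 3*(1 + 5*(-1))) = 1/(9 - 3*(1 - 5)) = 1/(9 - 3*(-4)) = 1/(9 + 12) = 1/21)
Q = 4/21 (Q = (-9 + 11)²*(1/21) = 2²*(1/21) = 4*(1/21) = 4/21 ≈ 0.19048)
1/Q = 1/(4/21) = 21/4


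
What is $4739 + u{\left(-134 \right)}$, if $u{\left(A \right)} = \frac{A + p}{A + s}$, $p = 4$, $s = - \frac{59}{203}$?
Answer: $\frac{9939713}{2097} \approx 4740.0$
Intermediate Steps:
$s = - \frac{59}{203}$ ($s = \left(-59\right) \frac{1}{203} = - \frac{59}{203} \approx -0.29064$)
$u{\left(A \right)} = \frac{4 + A}{- \frac{59}{203} + A}$ ($u{\left(A \right)} = \frac{A + 4}{A - \frac{59}{203}} = \frac{4 + A}{- \frac{59}{203} + A}$)
$4739 + u{\left(-134 \right)} = 4739 + \frac{203 \left(4 - 134\right)}{-59 + 203 \left(-134\right)} = 4739 + 203 \frac{1}{-59 - 27202} \left(-130\right) = 4739 + 203 \frac{1}{-27261} \left(-130\right) = 4739 + 203 \left(- \frac{1}{27261}\right) \left(-130\right) = 4739 + \frac{2030}{2097} = \frac{9939713}{2097}$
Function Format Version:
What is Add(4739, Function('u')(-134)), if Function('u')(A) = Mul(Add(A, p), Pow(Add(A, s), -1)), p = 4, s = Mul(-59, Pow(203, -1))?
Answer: Rational(9939713, 2097) ≈ 4740.0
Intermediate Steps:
s = Rational(-59, 203) (s = Mul(-59, Rational(1, 203)) = Rational(-59, 203) ≈ -0.29064)
Function('u')(A) = Mul(Pow(Add(Rational(-59, 203), A), -1), Add(4, A)) (Function('u')(A) = Mul(Add(A, 4), Pow(Add(A, Rational(-59, 203)), -1)) = Mul(Add(4, A), Pow(Add(Rational(-59, 203), A), -1)) = Mul(Pow(Add(Rational(-59, 203), A), -1), Add(4, A)))
Add(4739, Function('u')(-134)) = Add(4739, Mul(203, Pow(Add(-59, Mul(203, -134)), -1), Add(4, -134))) = Add(4739, Mul(203, Pow(Add(-59, -27202), -1), -130)) = Add(4739, Mul(203, Pow(-27261, -1), -130)) = Add(4739, Mul(203, Rational(-1, 27261), -130)) = Add(4739, Rational(2030, 2097)) = Rational(9939713, 2097)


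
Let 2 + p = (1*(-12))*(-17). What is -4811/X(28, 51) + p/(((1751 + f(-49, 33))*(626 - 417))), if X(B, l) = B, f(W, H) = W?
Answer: -855676821/4980052 ≈ -171.82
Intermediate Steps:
p = 202 (p = -2 + (1*(-12))*(-17) = -2 - 12*(-17) = -2 + 204 = 202)
-4811/X(28, 51) + p/(((1751 + f(-49, 33))*(626 - 417))) = -4811/28 + 202/(((1751 - 49)*(626 - 417))) = -4811*1/28 + 202/((1702*209)) = -4811/28 + 202/355718 = -4811/28 + 202*(1/355718) = -4811/28 + 101/177859 = -855676821/4980052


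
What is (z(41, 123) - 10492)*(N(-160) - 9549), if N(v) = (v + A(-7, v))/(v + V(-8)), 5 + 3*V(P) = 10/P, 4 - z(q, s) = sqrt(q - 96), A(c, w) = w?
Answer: 38950260984/389 + 3713793*I*sqrt(55)/389 ≈ 1.0013e+8 + 70803.0*I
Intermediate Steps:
z(q, s) = 4 - sqrt(-96 + q) (z(q, s) = 4 - sqrt(q - 96) = 4 - sqrt(-96 + q))
V(P) = -5/3 + 10/(3*P) (V(P) = -5/3 + (10/P)/3 = -5/3 + 10/(3*P))
N(v) = 2*v/(-25/12 + v) (N(v) = (v + v)/(v + (5/3)*(2 - 1*(-8))/(-8)) = (2*v)/(v + (5/3)*(-1/8)*(2 + 8)) = (2*v)/(v + (5/3)*(-1/8)*10) = (2*v)/(v - 25/12) = (2*v)/(-25/12 + v) = 2*v/(-25/12 + v))
(z(41, 123) - 10492)*(N(-160) - 9549) = ((4 - sqrt(-96 + 41)) - 10492)*(24*(-160)/(-25 + 12*(-160)) - 9549) = ((4 - sqrt(-55)) - 10492)*(24*(-160)/(-25 - 1920) - 9549) = ((4 - I*sqrt(55)) - 10492)*(24*(-160)/(-1945) - 9549) = ((4 - I*sqrt(55)) - 10492)*(24*(-160)*(-1/1945) - 9549) = (-10488 - I*sqrt(55))*(768/389 - 9549) = (-10488 - I*sqrt(55))*(-3713793/389) = 38950260984/389 + 3713793*I*sqrt(55)/389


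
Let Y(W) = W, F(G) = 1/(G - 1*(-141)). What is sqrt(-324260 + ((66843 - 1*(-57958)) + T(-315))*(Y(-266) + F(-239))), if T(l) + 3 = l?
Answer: I*sqrt(6553849614)/14 ≈ 5782.6*I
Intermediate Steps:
F(G) = 1/(141 + G) (F(G) = 1/(G + 141) = 1/(141 + G))
T(l) = -3 + l
sqrt(-324260 + ((66843 - 1*(-57958)) + T(-315))*(Y(-266) + F(-239))) = sqrt(-324260 + ((66843 - 1*(-57958)) + (-3 - 315))*(-266 + 1/(141 - 239))) = sqrt(-324260 + ((66843 + 57958) - 318)*(-266 + 1/(-98))) = sqrt(-324260 + (124801 - 318)*(-266 - 1/98)) = sqrt(-324260 + 124483*(-26069/98)) = sqrt(-324260 - 3245147327/98) = sqrt(-3276924807/98) = I*sqrt(6553849614)/14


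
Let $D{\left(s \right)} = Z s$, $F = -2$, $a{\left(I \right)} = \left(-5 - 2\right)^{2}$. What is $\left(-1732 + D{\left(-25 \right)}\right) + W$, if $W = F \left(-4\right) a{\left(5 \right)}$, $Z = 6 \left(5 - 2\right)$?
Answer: $-1790$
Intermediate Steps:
$Z = 18$ ($Z = 6 \cdot 3 = 18$)
$a{\left(I \right)} = 49$ ($a{\left(I \right)} = \left(-7\right)^{2} = 49$)
$W = 392$ ($W = \left(-2\right) \left(-4\right) 49 = 8 \cdot 49 = 392$)
$D{\left(s \right)} = 18 s$
$\left(-1732 + D{\left(-25 \right)}\right) + W = \left(-1732 + 18 \left(-25\right)\right) + 392 = \left(-1732 - 450\right) + 392 = -2182 + 392 = -1790$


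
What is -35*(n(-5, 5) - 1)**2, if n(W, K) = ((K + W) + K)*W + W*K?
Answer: -91035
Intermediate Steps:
n(W, K) = K*W + W*(W + 2*K) (n(W, K) = (W + 2*K)*W + K*W = W*(W + 2*K) + K*W = K*W + W*(W + 2*K))
-35*(n(-5, 5) - 1)**2 = -35*(-5*(-5 + 3*5) - 1)**2 = -35*(-5*(-5 + 15) - 1)**2 = -35*(-5*10 - 1)**2 = -35*(-50 - 1)**2 = -35*(-51)**2 = -35*2601 = -91035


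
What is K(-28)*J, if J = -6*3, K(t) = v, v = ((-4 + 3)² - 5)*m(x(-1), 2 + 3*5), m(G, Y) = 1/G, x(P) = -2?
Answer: -36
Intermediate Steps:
v = 2 (v = ((-4 + 3)² - 5)/(-2) = ((-1)² - 5)*(-½) = (1 - 5)*(-½) = -4*(-½) = 2)
K(t) = 2
J = -18
K(-28)*J = 2*(-18) = -36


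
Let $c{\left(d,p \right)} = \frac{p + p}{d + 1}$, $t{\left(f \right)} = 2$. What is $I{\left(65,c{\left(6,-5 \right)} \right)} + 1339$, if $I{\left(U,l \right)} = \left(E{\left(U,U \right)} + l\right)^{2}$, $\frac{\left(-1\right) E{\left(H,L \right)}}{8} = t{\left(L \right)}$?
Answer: $\frac{80495}{49} \approx 1642.8$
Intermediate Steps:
$E{\left(H,L \right)} = -16$ ($E{\left(H,L \right)} = \left(-8\right) 2 = -16$)
$c{\left(d,p \right)} = \frac{2 p}{1 + d}$
$I{\left(U,l \right)} = \left(-16 + l\right)^{2}$
$I{\left(65,c{\left(6,-5 \right)} \right)} + 1339 = \left(-16 + 2 \left(-5\right) \frac{1}{1 + 6}\right)^{2} + 1339 = \left(-16 + 2 \left(-5\right) \frac{1}{7}\right)^{2} + 1339 = \left(-16 - \frac{10}{7}\right)^{2} + 1339 = \left(- \frac{122}{7}\right)^{2} + 1339 = \frac{14884}{49} + 1339 = \frac{80495}{49}$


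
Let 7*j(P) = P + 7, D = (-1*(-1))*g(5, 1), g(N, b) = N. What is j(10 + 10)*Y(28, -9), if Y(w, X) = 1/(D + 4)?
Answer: 3/7 ≈ 0.42857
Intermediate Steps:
D = 5 (D = -1*(-1)*5 = 1*5 = 5)
Y(w, X) = ⅑ (Y(w, X) = 1/(5 + 4) = 1/9 = ⅑)
j(P) = 1 + P/7 (j(P) = (P + 7)/7 = (7 + P)/7 = 1 + P/7)
j(10 + 10)*Y(28, -9) = (1 + (10 + 10)/7)*(⅑) = (1 + (⅐)*20)*(⅑) = (1 + 20/7)*(⅑) = (27/7)*(⅑) = 3/7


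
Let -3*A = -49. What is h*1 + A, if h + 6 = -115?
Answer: -314/3 ≈ -104.67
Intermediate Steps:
h = -121 (h = -6 - 115 = -121)
A = 49/3 (A = -⅓*(-49) = 49/3 ≈ 16.333)
h*1 + A = -121*1 + 49/3 = -121 + 49/3 = -314/3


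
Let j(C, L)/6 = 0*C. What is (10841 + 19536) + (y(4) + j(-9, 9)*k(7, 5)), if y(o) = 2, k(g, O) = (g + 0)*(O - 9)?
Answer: 30379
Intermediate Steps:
k(g, O) = g*(-9 + O)
j(C, L) = 0 (j(C, L) = 6*(0*C) = 6*0 = 0)
(10841 + 19536) + (y(4) + j(-9, 9)*k(7, 5)) = (10841 + 19536) + (2 + 0*(7*(-9 + 5))) = 30377 + (2 + 0*(7*(-4))) = 30377 + (2 + 0*(-28)) = 30377 + (2 + 0) = 30377 + 2 = 30379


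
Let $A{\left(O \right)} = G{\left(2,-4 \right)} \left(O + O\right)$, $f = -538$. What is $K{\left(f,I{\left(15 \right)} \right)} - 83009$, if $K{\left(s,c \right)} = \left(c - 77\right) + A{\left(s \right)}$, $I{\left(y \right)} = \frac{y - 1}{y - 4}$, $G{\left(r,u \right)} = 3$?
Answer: $- \frac{949440}{11} \approx -86313.0$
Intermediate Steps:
$I{\left(y \right)} = \frac{-1 + y}{-4 + y}$
$A{\left(O \right)} = 6 O$ ($A{\left(O \right)} = 3 \left(O + O\right) = 3 \cdot 2 O = 6 O$)
$K{\left(s,c \right)} = -77 + c + 6 s$ ($K{\left(s,c \right)} = \left(c - 77\right) + 6 s = \left(-77 + c\right) + 6 s = -77 + c + 6 s$)
$K{\left(f,I{\left(15 \right)} \right)} - 83009 = \left(-77 + \frac{-1 + 15}{-4 + 15} + 6 \left(-538\right)\right) - 83009 = \left(-77 + \frac{1}{11} \cdot 14 - 3228\right) - 83009 = \left(-77 + \frac{14}{11} - 3228\right) - 83009 = - \frac{36341}{11} - 83009 = - \frac{949440}{11}$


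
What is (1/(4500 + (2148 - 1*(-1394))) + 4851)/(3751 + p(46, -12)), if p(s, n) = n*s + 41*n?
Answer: 39011743/21769694 ≈ 1.7920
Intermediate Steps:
p(s, n) = 41*n + n*s
(1/(4500 + (2148 - 1*(-1394))) + 4851)/(3751 + p(46, -12)) = (1/(4500 + (2148 - 1*(-1394))) + 4851)/(3751 - 12*(41 + 46)) = (1/(4500 + (2148 + 1394)) + 4851)/(3751 - 12*87) = (1/(4500 + 3542) + 4851)/(3751 - 1044) = (1/8042 + 4851)/2707 = (1/8042 + 4851)*(1/2707) = (39011743/8042)*(1/2707) = 39011743/21769694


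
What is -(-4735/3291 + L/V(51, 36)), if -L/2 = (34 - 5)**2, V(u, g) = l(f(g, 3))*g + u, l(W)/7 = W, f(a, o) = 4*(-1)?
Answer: -3847/12067 ≈ -0.31880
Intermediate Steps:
f(a, o) = -4
l(W) = 7*W
V(u, g) = u - 28*g (V(u, g) = (7*(-4))*g + u = -28*g + u = u - 28*g)
L = -1682 (L = -2*(34 - 5)**2 = -2*29**2 = -2*841 = -1682)
-(-4735/3291 + L/V(51, 36)) = -(-4735/3291 - 1682/(51 - 28*36)) = -(-4735*1/3291 - 1682/(51 - 1008)) = -(-4735/3291 - 1682/(-957)) = -(-4735/3291 - 1682*(-1/957)) = -(-4735/3291 + 58/33) = -1*3847/12067 = -3847/12067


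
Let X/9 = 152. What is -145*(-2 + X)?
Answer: -198070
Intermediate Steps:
X = 1368 (X = 9*152 = 1368)
-145*(-2 + X) = -145*(-2 + 1368) = -145*1366 = -198070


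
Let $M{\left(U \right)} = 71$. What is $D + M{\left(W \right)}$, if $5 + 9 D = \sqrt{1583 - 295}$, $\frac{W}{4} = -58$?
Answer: $\frac{634}{9} + \frac{2 \sqrt{322}}{9} \approx 74.432$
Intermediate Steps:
$W = -232$ ($W = 4 \left(-58\right) = -232$)
$D = - \frac{5}{9} + \frac{2 \sqrt{322}}{9}$ ($D = - \frac{5}{9} + \frac{\sqrt{1583 - 295}}{9} = - \frac{5}{9} + \frac{\sqrt{1288}}{9} = - \frac{5}{9} + \frac{2 \sqrt{322}}{9} \approx 3.4321$)
$D + M{\left(W \right)} = \left(- \frac{5}{9} + \frac{2 \sqrt{322}}{9}\right) + 71 = \frac{634}{9} + \frac{2 \sqrt{322}}{9}$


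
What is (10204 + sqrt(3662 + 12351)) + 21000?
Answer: 31204 + sqrt(16013) ≈ 31331.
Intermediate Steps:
(10204 + sqrt(3662 + 12351)) + 21000 = (10204 + sqrt(16013)) + 21000 = 31204 + sqrt(16013)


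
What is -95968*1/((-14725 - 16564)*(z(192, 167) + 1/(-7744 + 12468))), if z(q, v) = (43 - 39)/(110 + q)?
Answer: 68456277632/300343111 ≈ 227.93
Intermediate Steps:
z(q, v) = 4/(110 + q)
-95968*1/((-14725 - 16564)*(z(192, 167) + 1/(-7744 + 12468))) = -95968*1/((-14725 - 16564)*(4/(110 + 192) + 1/(-7744 + 12468))) = -95968*(-1/(31289*(4/302 + 1/4724))) = -95968*(-1/(31289*(4*(1/302) + 1/4724))) = -95968*(-1/(31289*(2/151 + 1/4724))) = -95968/((-31289*9599/713324)) = -95968/(-300343111/713324) = -95968*(-713324/300343111) = 68456277632/300343111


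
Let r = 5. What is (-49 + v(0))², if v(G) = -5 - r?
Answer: 3481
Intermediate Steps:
v(G) = -10 (v(G) = -5 - 1*5 = -5 - 5 = -10)
(-49 + v(0))² = (-49 - 10)² = (-59)² = 3481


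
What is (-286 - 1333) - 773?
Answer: -2392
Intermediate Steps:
(-286 - 1333) - 773 = -1619 - 773 = -2392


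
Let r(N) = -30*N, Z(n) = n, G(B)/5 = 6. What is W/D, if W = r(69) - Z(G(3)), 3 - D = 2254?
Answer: 2100/2251 ≈ 0.93292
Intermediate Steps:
G(B) = 30 (G(B) = 5*6 = 30)
D = -2251 (D = 3 - 1*2254 = 3 - 2254 = -2251)
W = -2100 (W = -30*69 - 1*30 = -2070 - 30 = -2100)
W/D = -2100/(-2251) = -2100*(-1/2251) = 2100/2251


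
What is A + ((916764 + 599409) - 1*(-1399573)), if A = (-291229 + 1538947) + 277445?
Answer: 4440909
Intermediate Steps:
A = 1525163 (A = 1247718 + 277445 = 1525163)
A + ((916764 + 599409) - 1*(-1399573)) = 1525163 + ((916764 + 599409) - 1*(-1399573)) = 1525163 + (1516173 + 1399573) = 1525163 + 2915746 = 4440909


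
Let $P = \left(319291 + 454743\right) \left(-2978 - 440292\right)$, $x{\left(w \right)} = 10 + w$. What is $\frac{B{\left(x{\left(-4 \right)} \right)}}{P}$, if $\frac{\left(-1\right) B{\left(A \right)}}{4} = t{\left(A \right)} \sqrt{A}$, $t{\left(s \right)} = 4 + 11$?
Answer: $\frac{3 \sqrt{6}}{17155302559} \approx 4.2835 \cdot 10^{-10}$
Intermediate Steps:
$t{\left(s \right)} = 15$
$P = -343106051180$ ($P = 774034 \left(-443270\right) = -343106051180$)
$B{\left(A \right)} = - 60 \sqrt{A}$ ($B{\left(A \right)} = - 4 \cdot 15 \sqrt{A} = - 60 \sqrt{A}$)
$\frac{B{\left(x{\left(-4 \right)} \right)}}{P} = \frac{\left(-60\right) \sqrt{10 - 4}}{-343106051180} = - 60 \sqrt{6} \left(- \frac{1}{343106051180}\right) = \frac{3 \sqrt{6}}{17155302559}$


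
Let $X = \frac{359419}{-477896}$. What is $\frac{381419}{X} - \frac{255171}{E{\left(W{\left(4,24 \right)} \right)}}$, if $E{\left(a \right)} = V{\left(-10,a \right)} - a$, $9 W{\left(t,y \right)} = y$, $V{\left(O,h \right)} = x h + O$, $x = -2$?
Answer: $- \frac{1063100584661}{2156514} \approx -4.9297 \cdot 10^{5}$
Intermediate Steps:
$V{\left(O,h \right)} = O - 2 h$ ($V{\left(O,h \right)} = - 2 h + O = O - 2 h$)
$W{\left(t,y \right)} = \frac{y}{9}$
$E{\left(a \right)} = -10 - 3 a$ ($E{\left(a \right)} = \left(-10 - 2 a\right) - a = -10 - 3 a$)
$X = - \frac{359419}{477896}$ ($X = 359419 \left(- \frac{1}{477896}\right) = - \frac{359419}{477896} \approx -0.75209$)
$\frac{381419}{X} - \frac{255171}{E{\left(W{\left(4,24 \right)} \right)}} = \frac{381419}{- \frac{359419}{477896}} - \frac{255171}{-10 - 3 \cdot \frac{1}{9} \cdot 24} = 381419 \left(- \frac{477896}{359419}\right) - \frac{255171}{-10 - 8} = - \frac{182278614424}{359419} - \frac{255171}{-10 - 8} = - \frac{182278614424}{359419} - \frac{255171}{-18} = - \frac{182278614424}{359419} - - \frac{85057}{6} = - \frac{182278614424}{359419} + \frac{85057}{6} = - \frac{1063100584661}{2156514}$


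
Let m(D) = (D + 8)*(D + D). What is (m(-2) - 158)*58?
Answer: -10556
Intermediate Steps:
m(D) = 2*D*(8 + D) (m(D) = (8 + D)*(2*D) = 2*D*(8 + D))
(m(-2) - 158)*58 = (2*(-2)*(8 - 2) - 158)*58 = (2*(-2)*6 - 158)*58 = (-24 - 158)*58 = -182*58 = -10556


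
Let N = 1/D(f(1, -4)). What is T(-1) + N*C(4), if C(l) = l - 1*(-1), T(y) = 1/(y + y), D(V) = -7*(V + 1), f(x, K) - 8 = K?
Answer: -9/14 ≈ -0.64286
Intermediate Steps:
f(x, K) = 8 + K
D(V) = -7 - 7*V (D(V) = -7*(1 + V) = -7 - 7*V)
N = -1/35 (N = 1/(-7 - 7*(8 - 4)) = 1/(-7 - 7*4) = 1/(-7 - 28) = 1/(-35) = -1/35 ≈ -0.028571)
T(y) = 1/(2*y)
C(l) = 1 + l (C(l) = l + 1 = 1 + l)
T(-1) + N*C(4) = (½)/(-1) - (1 + 4)/35 = (½)*(-1) - 1/35*5 = -½ - ⅐ = -9/14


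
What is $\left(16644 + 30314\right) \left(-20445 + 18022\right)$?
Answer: $-113779234$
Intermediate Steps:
$\left(16644 + 30314\right) \left(-20445 + 18022\right) = 46958 \left(-2423\right) = -113779234$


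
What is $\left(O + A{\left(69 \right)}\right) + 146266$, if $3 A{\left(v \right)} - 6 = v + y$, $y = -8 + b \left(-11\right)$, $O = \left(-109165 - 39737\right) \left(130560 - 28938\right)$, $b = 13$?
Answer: $- \frac{45394718410}{3} \approx -1.5132 \cdot 10^{10}$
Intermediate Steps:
$O = -15131719044$ ($O = \left(-148902\right) 101622 = -15131719044$)
$y = -151$ ($y = -8 + 13 \left(-11\right) = -8 - 143 = -151$)
$A{\left(v \right)} = - \frac{145}{3} + \frac{v}{3}$ ($A{\left(v \right)} = 2 + \frac{v - 151}{3} = 2 + \frac{-151 + v}{3} = 2 + \left(- \frac{151}{3} + \frac{v}{3}\right) = - \frac{145}{3} + \frac{v}{3}$)
$\left(O + A{\left(69 \right)}\right) + 146266 = \left(-15131719044 + \left(- \frac{145}{3} + \frac{1}{3} \cdot 69\right)\right) + 146266 = \left(-15131719044 + \left(- \frac{145}{3} + 23\right)\right) + 146266 = \left(-15131719044 - \frac{76}{3}\right) + 146266 = - \frac{45395157208}{3} + 146266 = - \frac{45394718410}{3}$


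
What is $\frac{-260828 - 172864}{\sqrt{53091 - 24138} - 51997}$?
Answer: $\frac{805381533}{96559252} + \frac{46467 \sqrt{3217}}{96559252} \approx 8.3681$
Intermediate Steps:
$\frac{-260828 - 172864}{\sqrt{53091 - 24138} - 51997} = - \frac{433692}{\sqrt{28953} - 51997} = - \frac{433692}{3 \sqrt{3217} - 51997} = - \frac{433692}{-51997 + 3 \sqrt{3217}}$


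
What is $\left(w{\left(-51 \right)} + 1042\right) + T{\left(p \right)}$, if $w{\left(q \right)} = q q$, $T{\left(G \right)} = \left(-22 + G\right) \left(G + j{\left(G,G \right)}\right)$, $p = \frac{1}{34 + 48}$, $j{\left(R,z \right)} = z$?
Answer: $\frac{12245963}{3362} \approx 3642.5$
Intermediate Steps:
$p = \frac{1}{82} \approx 0.012195$
$T{\left(G \right)} = 2 G \left(-22 + G\right)$ ($T{\left(G \right)} = \left(-22 + G\right) \left(G + G\right) = \left(-22 + G\right) 2 G = 2 G \left(-22 + G\right)$)
$w{\left(q \right)} = q^{2}$
$\left(w{\left(-51 \right)} + 1042\right) + T{\left(p \right)} = \left(\left(-51\right)^{2} + 1042\right) + 2 \cdot \frac{1}{82} \left(-22 + \frac{1}{82}\right) = \left(2601 + 1042\right) + 2 \cdot \frac{1}{82} \left(- \frac{1803}{82}\right) = 3643 - \frac{1803}{3362} = \frac{12245963}{3362}$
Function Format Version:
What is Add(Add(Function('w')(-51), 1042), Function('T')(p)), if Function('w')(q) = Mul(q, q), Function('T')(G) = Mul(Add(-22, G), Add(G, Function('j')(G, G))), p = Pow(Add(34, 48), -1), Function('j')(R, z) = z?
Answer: Rational(12245963, 3362) ≈ 3642.5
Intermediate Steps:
p = Rational(1, 82) (p = Pow(82, -1) = Rational(1, 82) ≈ 0.012195)
Function('T')(G) = Mul(2, G, Add(-22, G)) (Function('T')(G) = Mul(Add(-22, G), Add(G, G)) = Mul(Add(-22, G), Mul(2, G)) = Mul(2, G, Add(-22, G)))
Function('w')(q) = Pow(q, 2)
Add(Add(Function('w')(-51), 1042), Function('T')(p)) = Add(Add(Pow(-51, 2), 1042), Mul(2, Rational(1, 82), Add(-22, Rational(1, 82)))) = Add(Add(2601, 1042), Mul(2, Rational(1, 82), Rational(-1803, 82))) = Add(3643, Rational(-1803, 3362)) = Rational(12245963, 3362)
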